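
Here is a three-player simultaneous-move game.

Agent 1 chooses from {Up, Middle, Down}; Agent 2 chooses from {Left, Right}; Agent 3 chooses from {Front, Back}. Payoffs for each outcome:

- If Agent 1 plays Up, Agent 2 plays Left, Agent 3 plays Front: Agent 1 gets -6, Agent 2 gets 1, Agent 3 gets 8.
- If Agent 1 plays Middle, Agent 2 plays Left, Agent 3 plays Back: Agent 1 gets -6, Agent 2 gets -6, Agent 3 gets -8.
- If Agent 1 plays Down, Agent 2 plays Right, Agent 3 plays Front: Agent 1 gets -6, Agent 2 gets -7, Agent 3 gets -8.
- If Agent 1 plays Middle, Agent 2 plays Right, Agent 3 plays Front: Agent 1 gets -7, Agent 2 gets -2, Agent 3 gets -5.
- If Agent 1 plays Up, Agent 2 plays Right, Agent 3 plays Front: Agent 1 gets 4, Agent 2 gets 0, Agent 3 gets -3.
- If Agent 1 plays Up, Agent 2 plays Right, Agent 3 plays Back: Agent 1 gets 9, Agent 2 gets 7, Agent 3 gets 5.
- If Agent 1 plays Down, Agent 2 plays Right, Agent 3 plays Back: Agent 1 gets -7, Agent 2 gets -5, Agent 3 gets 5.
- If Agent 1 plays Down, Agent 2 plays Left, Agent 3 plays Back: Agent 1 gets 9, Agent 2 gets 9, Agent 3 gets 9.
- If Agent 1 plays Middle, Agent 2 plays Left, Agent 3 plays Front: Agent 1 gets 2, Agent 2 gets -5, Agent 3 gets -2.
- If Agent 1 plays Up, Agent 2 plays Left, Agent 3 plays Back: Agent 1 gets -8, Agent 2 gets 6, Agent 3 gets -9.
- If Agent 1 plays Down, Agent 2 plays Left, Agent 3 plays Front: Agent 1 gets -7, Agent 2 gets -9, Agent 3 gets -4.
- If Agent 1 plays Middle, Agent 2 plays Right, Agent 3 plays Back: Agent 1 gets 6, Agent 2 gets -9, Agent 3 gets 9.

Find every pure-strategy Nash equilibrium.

For each player, find the best response to each opponent profile; mutual best responses are the pure NE.
Agent 1 against (Left, Front): payoffs -6, 2, -7 → best response Middle.
Agent 1 against (Left, Back): payoffs -8, -6, 9 → best response Down.
Agent 1 against (Right, Front): payoffs 4, -7, -6 → best response Up.
Agent 1 against (Right, Back): payoffs 9, 6, -7 → best response Up.
Agent 2 against (Up, Front): payoffs 1, 0 → best response Left.
Agent 2 against (Up, Back): payoffs 6, 7 → best response Right.
Agent 2 against (Middle, Front): payoffs -5, -2 → best response Right.
Agent 2 against (Middle, Back): payoffs -6, -9 → best response Left.
Agent 2 against (Down, Front): payoffs -9, -7 → best response Right.
Agent 2 against (Down, Back): payoffs 9, -5 → best response Left.
Agent 3 against (Up, Left): payoffs 8, -9 → best response Front.
Agent 3 against (Up, Right): payoffs -3, 5 → best response Back.
Agent 3 against (Middle, Left): payoffs -2, -8 → best response Front.
Agent 3 against (Middle, Right): payoffs -5, 9 → best response Back.
Agent 3 against (Down, Left): payoffs -4, 9 → best response Back.
Agent 3 against (Down, Right): payoffs -8, 5 → best response Back.
Mutual best responses: (Up, Right, Back); (Down, Left, Back).

(Up, Right, Back) and (Down, Left, Back)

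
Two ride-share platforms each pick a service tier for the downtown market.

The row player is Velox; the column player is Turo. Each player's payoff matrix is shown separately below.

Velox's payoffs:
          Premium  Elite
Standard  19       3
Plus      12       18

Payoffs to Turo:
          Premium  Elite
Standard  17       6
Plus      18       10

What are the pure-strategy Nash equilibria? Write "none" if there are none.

Velox against Premium: payoffs 19, 12 → best response Standard.
Velox against Elite: payoffs 3, 18 → best response Plus.
Turo against Standard: payoffs 17, 6 → best response Premium.
Turo against Plus: payoffs 18, 10 → best response Premium.
Mutual best responses: (Standard, Premium).

(Standard, Premium)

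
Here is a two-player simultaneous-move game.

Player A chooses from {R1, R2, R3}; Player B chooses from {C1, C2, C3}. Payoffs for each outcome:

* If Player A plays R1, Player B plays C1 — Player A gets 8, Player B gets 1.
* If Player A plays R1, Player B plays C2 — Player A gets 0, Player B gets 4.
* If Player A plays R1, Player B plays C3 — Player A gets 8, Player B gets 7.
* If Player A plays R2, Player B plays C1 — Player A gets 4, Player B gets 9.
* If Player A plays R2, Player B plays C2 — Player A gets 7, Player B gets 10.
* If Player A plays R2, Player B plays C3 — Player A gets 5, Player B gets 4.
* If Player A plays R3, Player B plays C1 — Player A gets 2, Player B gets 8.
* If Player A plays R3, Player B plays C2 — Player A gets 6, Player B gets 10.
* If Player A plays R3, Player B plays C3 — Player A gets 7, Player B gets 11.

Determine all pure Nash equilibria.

The pure Nash equilibria are (R1, C3) and (R2, C2).

(R1, C1): Player B can switch to C2 (1 → 4). Not NE.
(R1, C2): Player A can switch to R2 (0 → 7). Not NE.
(R1, C3): Player A gets 8, best alternative 7; Player B gets 7, best alternative 4. No profitable deviation — NE.
(R2, C1): Player A can switch to R1 (4 → 8). Not NE.
(R2, C2): Player A gets 7, best alternative 6; Player B gets 10, best alternative 9. No profitable deviation — NE.
(R2, C3): Player A can switch to R1 (5 → 8). Not NE.
(R3, C1): Player A can switch to R1 (2 → 8). Not NE.
(R3, C2): Player A can switch to R2 (6 → 7). Not NE.
(R3, C3): Player A can switch to R1 (7 → 8). Not NE.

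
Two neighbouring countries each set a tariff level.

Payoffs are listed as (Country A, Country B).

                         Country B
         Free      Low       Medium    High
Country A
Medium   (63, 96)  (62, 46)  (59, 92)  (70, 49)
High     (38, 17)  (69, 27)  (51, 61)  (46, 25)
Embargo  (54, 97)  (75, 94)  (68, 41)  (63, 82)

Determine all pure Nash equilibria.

Pure NE: (Medium, Free)

Country A against Free: payoffs 63, 38, 54 → best response Medium.
Country A against Low: payoffs 62, 69, 75 → best response Embargo.
Country A against Medium: payoffs 59, 51, 68 → best response Embargo.
Country A against High: payoffs 70, 46, 63 → best response Medium.
Country B against Medium: payoffs 96, 46, 92, 49 → best response Free.
Country B against High: payoffs 17, 27, 61, 25 → best response Medium.
Country B against Embargo: payoffs 97, 94, 41, 82 → best response Free.
Mutual best responses: (Medium, Free).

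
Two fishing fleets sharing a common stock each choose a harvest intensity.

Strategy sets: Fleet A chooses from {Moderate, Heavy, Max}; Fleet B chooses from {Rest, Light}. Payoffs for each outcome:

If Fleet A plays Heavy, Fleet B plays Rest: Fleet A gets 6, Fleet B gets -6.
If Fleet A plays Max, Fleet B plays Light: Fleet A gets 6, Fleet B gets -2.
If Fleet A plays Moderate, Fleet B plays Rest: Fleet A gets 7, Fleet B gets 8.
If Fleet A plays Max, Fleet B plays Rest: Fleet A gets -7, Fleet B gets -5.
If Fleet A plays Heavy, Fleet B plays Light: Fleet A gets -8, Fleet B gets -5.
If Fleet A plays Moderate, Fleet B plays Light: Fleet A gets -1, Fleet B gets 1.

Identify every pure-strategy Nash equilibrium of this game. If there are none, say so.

(Moderate, Rest): Fleet A gets 7, best alternative 6; Fleet B gets 8, best alternative 1. No profitable deviation — NE.
(Moderate, Light): Fleet A can switch to Max (-1 → 6). Not NE.
(Heavy, Rest): Fleet A can switch to Moderate (6 → 7). Not NE.
(Heavy, Light): Fleet A can switch to Moderate (-8 → -1). Not NE.
(Max, Rest): Fleet A can switch to Moderate (-7 → 7). Not NE.
(Max, Light): Fleet A gets 6, best alternative -1; Fleet B gets -2, best alternative -5. No profitable deviation — NE.

The pure Nash equilibria are (Moderate, Rest) and (Max, Light).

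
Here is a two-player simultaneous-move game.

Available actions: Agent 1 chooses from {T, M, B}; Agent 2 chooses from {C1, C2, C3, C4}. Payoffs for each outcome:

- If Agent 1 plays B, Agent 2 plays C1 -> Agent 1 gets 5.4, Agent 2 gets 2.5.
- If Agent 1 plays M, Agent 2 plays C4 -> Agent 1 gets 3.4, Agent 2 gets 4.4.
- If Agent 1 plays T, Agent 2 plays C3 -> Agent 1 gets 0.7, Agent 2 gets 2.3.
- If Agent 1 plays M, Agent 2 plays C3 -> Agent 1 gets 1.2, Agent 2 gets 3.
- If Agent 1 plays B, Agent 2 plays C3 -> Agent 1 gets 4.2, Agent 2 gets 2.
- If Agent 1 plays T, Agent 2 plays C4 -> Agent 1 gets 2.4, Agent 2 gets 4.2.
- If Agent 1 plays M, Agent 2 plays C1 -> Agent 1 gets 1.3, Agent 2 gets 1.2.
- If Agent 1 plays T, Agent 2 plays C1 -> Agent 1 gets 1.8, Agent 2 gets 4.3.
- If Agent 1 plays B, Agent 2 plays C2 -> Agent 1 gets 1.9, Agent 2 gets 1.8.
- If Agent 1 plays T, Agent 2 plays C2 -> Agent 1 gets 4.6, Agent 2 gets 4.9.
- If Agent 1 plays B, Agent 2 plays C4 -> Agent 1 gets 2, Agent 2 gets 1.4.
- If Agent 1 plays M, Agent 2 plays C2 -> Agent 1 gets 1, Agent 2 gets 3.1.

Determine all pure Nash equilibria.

Agent 1 against C1: payoffs 1.8, 1.3, 5.4 → best response B.
Agent 1 against C2: payoffs 4.6, 1, 1.9 → best response T.
Agent 1 against C3: payoffs 0.7, 1.2, 4.2 → best response B.
Agent 1 against C4: payoffs 2.4, 3.4, 2 → best response M.
Agent 2 against T: payoffs 4.3, 4.9, 2.3, 4.2 → best response C2.
Agent 2 against M: payoffs 1.2, 3.1, 3, 4.4 → best response C4.
Agent 2 against B: payoffs 2.5, 1.8, 2, 1.4 → best response C1.
Mutual best responses: (T, C2); (M, C4); (B, C1).

(T, C2), (M, C4), (B, C1)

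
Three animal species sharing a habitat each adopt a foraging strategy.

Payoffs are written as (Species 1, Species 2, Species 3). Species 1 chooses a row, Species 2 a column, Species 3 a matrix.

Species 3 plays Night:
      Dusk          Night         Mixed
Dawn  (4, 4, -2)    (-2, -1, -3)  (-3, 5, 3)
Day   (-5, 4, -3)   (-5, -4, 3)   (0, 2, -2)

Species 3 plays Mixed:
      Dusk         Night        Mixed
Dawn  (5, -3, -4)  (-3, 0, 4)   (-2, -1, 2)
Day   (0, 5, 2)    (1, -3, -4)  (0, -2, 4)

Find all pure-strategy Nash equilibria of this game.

This game has no pure Nash equilibrium.

Species 1 against (Dusk, Night): payoffs 4, -5 → best response Dawn.
Species 1 against (Dusk, Mixed): payoffs 5, 0 → best response Dawn.
Species 1 against (Night, Night): payoffs -2, -5 → best response Dawn.
Species 1 against (Night, Mixed): payoffs -3, 1 → best response Day.
Species 1 against (Mixed, Night): payoffs -3, 0 → best response Day.
Species 1 against (Mixed, Mixed): payoffs -2, 0 → best response Day.
Species 2 against (Dawn, Night): payoffs 4, -1, 5 → best response Mixed.
Species 2 against (Dawn, Mixed): payoffs -3, 0, -1 → best response Night.
Species 2 against (Day, Night): payoffs 4, -4, 2 → best response Dusk.
Species 2 against (Day, Mixed): payoffs 5, -3, -2 → best response Dusk.
Species 3 against (Dawn, Dusk): payoffs -2, -4 → best response Night.
Species 3 against (Dawn, Night): payoffs -3, 4 → best response Mixed.
Species 3 against (Dawn, Mixed): payoffs 3, 2 → best response Night.
Species 3 against (Day, Dusk): payoffs -3, 2 → best response Mixed.
Species 3 against (Day, Night): payoffs 3, -4 → best response Night.
Species 3 against (Day, Mixed): payoffs -2, 4 → best response Mixed.
No profile is a mutual best response for all players.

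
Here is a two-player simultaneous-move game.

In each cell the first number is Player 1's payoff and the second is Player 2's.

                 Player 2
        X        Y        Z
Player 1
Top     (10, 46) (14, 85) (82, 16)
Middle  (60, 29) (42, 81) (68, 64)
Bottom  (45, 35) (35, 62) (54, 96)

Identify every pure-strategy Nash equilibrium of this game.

The unique pure-strategy Nash equilibrium is (Middle, Y).

For each player, find the best response to each opponent profile; mutual best responses are the pure NE.
Player 1 against X: payoffs 10, 60, 45 → best response Middle.
Player 1 against Y: payoffs 14, 42, 35 → best response Middle.
Player 1 against Z: payoffs 82, 68, 54 → best response Top.
Player 2 against Top: payoffs 46, 85, 16 → best response Y.
Player 2 against Middle: payoffs 29, 81, 64 → best response Y.
Player 2 against Bottom: payoffs 35, 62, 96 → best response Z.
Mutual best responses: (Middle, Y).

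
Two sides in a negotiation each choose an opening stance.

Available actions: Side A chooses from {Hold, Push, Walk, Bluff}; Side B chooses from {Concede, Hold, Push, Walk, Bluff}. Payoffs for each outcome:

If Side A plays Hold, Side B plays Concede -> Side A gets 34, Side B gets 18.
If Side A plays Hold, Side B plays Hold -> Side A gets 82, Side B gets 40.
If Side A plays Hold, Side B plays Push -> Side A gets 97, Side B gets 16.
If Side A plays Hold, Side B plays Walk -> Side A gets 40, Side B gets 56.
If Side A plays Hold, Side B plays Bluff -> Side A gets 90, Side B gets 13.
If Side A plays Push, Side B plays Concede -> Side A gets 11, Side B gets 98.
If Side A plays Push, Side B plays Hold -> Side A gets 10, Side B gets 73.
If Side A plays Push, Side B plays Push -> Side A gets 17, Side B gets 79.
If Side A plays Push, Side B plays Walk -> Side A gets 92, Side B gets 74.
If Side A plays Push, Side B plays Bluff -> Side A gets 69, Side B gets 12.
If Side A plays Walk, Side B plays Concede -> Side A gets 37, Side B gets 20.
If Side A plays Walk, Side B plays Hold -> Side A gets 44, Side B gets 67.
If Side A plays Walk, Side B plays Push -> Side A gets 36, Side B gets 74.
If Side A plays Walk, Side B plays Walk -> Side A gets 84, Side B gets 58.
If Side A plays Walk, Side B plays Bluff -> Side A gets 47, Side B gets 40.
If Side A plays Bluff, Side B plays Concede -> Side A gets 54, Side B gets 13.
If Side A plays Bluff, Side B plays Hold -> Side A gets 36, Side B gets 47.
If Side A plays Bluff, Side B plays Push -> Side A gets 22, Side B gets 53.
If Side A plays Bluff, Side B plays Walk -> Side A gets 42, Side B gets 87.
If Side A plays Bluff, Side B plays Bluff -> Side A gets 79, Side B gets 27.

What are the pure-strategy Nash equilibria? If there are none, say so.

No pure-strategy Nash equilibrium.

For each strategy profile, look for a profitable unilateral deviation.
(Hold, Concede): Side A can switch to Walk (34 → 37). Not NE.
(Hold, Hold): Side B can switch to Walk (40 → 56). Not NE.
(Hold, Push): Side B can switch to Concede (16 → 18). Not NE.
(Hold, Walk): Side A can switch to Push (40 → 92). Not NE.
(Hold, Bluff): Side B can switch to Concede (13 → 18). Not NE.
(Push, Concede): Side A can switch to Hold (11 → 34). Not NE.
(Push, Hold): Side A can switch to Hold (10 → 82). Not NE.
(Push, Push): Side A can switch to Hold (17 → 97). Not NE.
(Push, Walk): Side B can switch to Concede (74 → 98). Not NE.
(Push, Bluff): Side A can switch to Hold (69 → 90). Not NE.
(Walk, Concede): Side A can switch to Bluff (37 → 54). Not NE.
(Walk, Hold): Side A can switch to Hold (44 → 82). Not NE.
(The remaining 8 profiles each have a profitable deviation by the same check.)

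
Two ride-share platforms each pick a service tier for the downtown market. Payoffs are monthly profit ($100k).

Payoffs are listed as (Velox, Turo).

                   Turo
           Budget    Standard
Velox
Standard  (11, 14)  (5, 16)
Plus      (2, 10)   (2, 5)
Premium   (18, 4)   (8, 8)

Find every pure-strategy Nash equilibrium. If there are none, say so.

The unique pure-strategy Nash equilibrium is (Premium, Standard).

Velox against Budget: payoffs 11, 2, 18 → best response Premium.
Velox against Standard: payoffs 5, 2, 8 → best response Premium.
Turo against Standard: payoffs 14, 16 → best response Standard.
Turo against Plus: payoffs 10, 5 → best response Budget.
Turo against Premium: payoffs 4, 8 → best response Standard.
Mutual best responses: (Premium, Standard).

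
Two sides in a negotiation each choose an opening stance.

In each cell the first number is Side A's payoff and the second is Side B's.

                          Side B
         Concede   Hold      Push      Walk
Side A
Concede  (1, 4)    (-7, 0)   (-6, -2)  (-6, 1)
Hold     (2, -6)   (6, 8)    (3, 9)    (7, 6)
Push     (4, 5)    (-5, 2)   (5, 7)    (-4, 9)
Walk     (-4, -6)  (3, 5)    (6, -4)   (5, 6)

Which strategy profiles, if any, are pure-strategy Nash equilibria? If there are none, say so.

Mark each player's best response to every combination of opponents' strategies; a profile where every player is best-responding is a pure Nash equilibrium.
Side A against Concede: payoffs 1, 2, 4, -4 → best response Push.
Side A against Hold: payoffs -7, 6, -5, 3 → best response Hold.
Side A against Push: payoffs -6, 3, 5, 6 → best response Walk.
Side A against Walk: payoffs -6, 7, -4, 5 → best response Hold.
Side B against Concede: payoffs 4, 0, -2, 1 → best response Concede.
Side B against Hold: payoffs -6, 8, 9, 6 → best response Push.
Side B against Push: payoffs 5, 2, 7, 9 → best response Walk.
Side B against Walk: payoffs -6, 5, -4, 6 → best response Walk.
No profile is a mutual best response for all players.

There is no pure-strategy Nash equilibrium.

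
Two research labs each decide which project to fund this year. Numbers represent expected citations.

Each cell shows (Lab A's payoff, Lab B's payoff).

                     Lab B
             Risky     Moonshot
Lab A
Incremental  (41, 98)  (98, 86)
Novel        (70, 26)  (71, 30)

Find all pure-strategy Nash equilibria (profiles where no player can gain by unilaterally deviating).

none

Lab A against Risky: payoffs 41, 70 → best response Novel.
Lab A against Moonshot: payoffs 98, 71 → best response Incremental.
Lab B against Incremental: payoffs 98, 86 → best response Risky.
Lab B against Novel: payoffs 26, 30 → best response Moonshot.
No profile is a mutual best response for all players.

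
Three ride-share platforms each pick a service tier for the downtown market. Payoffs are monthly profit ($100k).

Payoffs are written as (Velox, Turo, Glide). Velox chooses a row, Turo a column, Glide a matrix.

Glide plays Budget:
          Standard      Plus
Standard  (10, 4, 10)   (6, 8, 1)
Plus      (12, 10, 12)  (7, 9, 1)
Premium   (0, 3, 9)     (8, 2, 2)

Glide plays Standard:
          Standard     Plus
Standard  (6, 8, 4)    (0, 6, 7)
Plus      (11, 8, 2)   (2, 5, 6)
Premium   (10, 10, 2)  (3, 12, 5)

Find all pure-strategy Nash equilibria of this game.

For each player, find the best response to each opponent profile; mutual best responses are the pure NE.
Velox against (Standard, Budget): payoffs 10, 12, 0 → best response Plus.
Velox against (Standard, Standard): payoffs 6, 11, 10 → best response Plus.
Velox against (Plus, Budget): payoffs 6, 7, 8 → best response Premium.
Velox against (Plus, Standard): payoffs 0, 2, 3 → best response Premium.
Turo against (Standard, Budget): payoffs 4, 8 → best response Plus.
Turo against (Standard, Standard): payoffs 8, 6 → best response Standard.
Turo against (Plus, Budget): payoffs 10, 9 → best response Standard.
Turo against (Plus, Standard): payoffs 8, 5 → best response Standard.
Turo against (Premium, Budget): payoffs 3, 2 → best response Standard.
Turo against (Premium, Standard): payoffs 10, 12 → best response Plus.
Glide against (Standard, Standard): payoffs 10, 4 → best response Budget.
Glide against (Standard, Plus): payoffs 1, 7 → best response Standard.
Glide against (Plus, Standard): payoffs 12, 2 → best response Budget.
Glide against (Plus, Plus): payoffs 1, 6 → best response Standard.
Glide against (Premium, Standard): payoffs 9, 2 → best response Budget.
Glide against (Premium, Plus): payoffs 2, 5 → best response Standard.
Mutual best responses: (Plus, Standard, Budget); (Premium, Plus, Standard).

(Plus, Standard, Budget); (Premium, Plus, Standard)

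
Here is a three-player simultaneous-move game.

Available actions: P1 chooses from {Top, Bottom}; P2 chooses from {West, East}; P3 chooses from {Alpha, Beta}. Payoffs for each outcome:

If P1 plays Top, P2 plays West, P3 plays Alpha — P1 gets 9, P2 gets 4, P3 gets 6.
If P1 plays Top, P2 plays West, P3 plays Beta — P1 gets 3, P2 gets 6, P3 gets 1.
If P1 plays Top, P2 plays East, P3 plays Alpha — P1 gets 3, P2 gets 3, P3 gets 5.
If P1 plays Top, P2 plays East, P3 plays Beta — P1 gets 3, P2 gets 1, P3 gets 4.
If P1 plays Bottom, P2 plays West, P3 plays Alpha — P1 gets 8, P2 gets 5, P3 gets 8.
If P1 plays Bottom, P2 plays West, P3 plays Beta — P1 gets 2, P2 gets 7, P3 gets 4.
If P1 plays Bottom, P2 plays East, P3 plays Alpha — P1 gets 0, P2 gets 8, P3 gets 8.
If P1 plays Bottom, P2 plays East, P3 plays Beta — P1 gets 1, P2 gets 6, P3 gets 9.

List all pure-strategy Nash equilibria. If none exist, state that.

(Top, West, Alpha): P1 gets 9, best alternative 8; P2 gets 4, best alternative 3; P3 gets 6, best alternative 1. No profitable deviation — NE.
(Top, West, Beta): P3 can switch to Alpha (1 → 6). Not NE.
(Top, East, Alpha): P2 can switch to West (3 → 4). Not NE.
(Top, East, Beta): P2 can switch to West (1 → 6). Not NE.
(Bottom, West, Alpha): P1 can switch to Top (8 → 9). Not NE.
(Bottom, West, Beta): P1 can switch to Top (2 → 3). Not NE.
(Bottom, East, Alpha): P1 can switch to Top (0 → 3). Not NE.
(Bottom, East, Beta): P1 can switch to Top (1 → 3). Not NE.

(Top, West, Alpha)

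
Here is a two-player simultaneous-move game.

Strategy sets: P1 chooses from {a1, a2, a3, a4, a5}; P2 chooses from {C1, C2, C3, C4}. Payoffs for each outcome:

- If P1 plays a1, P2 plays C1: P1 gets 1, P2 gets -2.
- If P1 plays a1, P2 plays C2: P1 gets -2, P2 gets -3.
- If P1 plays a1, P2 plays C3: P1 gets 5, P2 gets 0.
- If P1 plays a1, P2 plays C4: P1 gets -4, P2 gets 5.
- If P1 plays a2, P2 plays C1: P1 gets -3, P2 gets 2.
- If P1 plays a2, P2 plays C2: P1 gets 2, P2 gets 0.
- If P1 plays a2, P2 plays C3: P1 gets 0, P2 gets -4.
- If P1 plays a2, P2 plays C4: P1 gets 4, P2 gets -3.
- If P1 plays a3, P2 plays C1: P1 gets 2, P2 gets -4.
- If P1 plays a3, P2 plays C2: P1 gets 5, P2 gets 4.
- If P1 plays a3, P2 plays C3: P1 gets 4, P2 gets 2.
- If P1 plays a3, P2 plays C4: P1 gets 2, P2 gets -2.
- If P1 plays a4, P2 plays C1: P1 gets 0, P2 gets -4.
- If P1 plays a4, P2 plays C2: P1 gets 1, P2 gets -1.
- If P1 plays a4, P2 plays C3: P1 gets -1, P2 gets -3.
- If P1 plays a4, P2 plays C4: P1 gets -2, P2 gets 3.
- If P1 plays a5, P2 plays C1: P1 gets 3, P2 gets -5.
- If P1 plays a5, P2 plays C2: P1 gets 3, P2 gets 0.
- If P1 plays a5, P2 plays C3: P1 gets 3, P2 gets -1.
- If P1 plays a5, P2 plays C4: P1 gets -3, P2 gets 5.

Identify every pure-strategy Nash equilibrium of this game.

Pure NE: (a3, C2)

(a1, C1): P1 can switch to a3 (1 → 2). Not NE.
(a1, C2): P1 can switch to a2 (-2 → 2). Not NE.
(a1, C3): P2 can switch to C4 (0 → 5). Not NE.
(a1, C4): P1 can switch to a2 (-4 → 4). Not NE.
(a2, C1): P1 can switch to a1 (-3 → 1). Not NE.
(a2, C2): P1 can switch to a3 (2 → 5). Not NE.
(a2, C3): P1 can switch to a1 (0 → 5). Not NE.
(a2, C4): P2 can switch to C1 (-3 → 2). Not NE.
(a3, C2): P1 gets 5, best alternative 3; P2 gets 4, best alternative 2. No profitable deviation — NE.
(The remaining 11 profiles each have a profitable deviation by the same check.)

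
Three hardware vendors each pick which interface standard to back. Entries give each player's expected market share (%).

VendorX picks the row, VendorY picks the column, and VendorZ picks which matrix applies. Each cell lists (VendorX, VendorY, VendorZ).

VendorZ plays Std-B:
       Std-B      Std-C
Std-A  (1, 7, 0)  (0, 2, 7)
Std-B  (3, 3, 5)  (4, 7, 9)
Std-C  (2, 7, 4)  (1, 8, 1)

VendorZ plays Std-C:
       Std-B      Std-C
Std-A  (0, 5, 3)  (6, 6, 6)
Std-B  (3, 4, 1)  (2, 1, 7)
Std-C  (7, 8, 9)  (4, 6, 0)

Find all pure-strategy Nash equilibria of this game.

VendorX against (Std-B, Std-B): payoffs 1, 3, 2 → best response Std-B.
VendorX against (Std-B, Std-C): payoffs 0, 3, 7 → best response Std-C.
VendorX against (Std-C, Std-B): payoffs 0, 4, 1 → best response Std-B.
VendorX against (Std-C, Std-C): payoffs 6, 2, 4 → best response Std-A.
VendorY against (Std-A, Std-B): payoffs 7, 2 → best response Std-B.
VendorY against (Std-A, Std-C): payoffs 5, 6 → best response Std-C.
VendorY against (Std-B, Std-B): payoffs 3, 7 → best response Std-C.
VendorY against (Std-B, Std-C): payoffs 4, 1 → best response Std-B.
VendorY against (Std-C, Std-B): payoffs 7, 8 → best response Std-C.
VendorY against (Std-C, Std-C): payoffs 8, 6 → best response Std-B.
VendorZ against (Std-A, Std-B): payoffs 0, 3 → best response Std-C.
VendorZ against (Std-A, Std-C): payoffs 7, 6 → best response Std-B.
VendorZ against (Std-B, Std-B): payoffs 5, 1 → best response Std-B.
VendorZ against (Std-B, Std-C): payoffs 9, 7 → best response Std-B.
VendorZ against (Std-C, Std-B): payoffs 4, 9 → best response Std-C.
VendorZ against (Std-C, Std-C): payoffs 1, 0 → best response Std-B.
Mutual best responses: (Std-B, Std-C, Std-B); (Std-C, Std-B, Std-C).

The pure Nash equilibria are (Std-B, Std-C, Std-B) and (Std-C, Std-B, Std-C).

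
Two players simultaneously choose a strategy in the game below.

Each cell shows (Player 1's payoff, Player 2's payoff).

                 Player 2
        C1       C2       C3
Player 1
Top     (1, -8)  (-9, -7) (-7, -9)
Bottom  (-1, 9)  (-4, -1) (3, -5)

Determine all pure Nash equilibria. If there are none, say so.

Mark each player's best response to every combination of opponents' strategies; a profile where every player is best-responding is a pure Nash equilibrium.
Player 1 against C1: payoffs 1, -1 → best response Top.
Player 1 against C2: payoffs -9, -4 → best response Bottom.
Player 1 against C3: payoffs -7, 3 → best response Bottom.
Player 2 against Top: payoffs -8, -7, -9 → best response C2.
Player 2 against Bottom: payoffs 9, -1, -5 → best response C1.
No profile is a mutual best response for all players.

There is no pure-strategy Nash equilibrium.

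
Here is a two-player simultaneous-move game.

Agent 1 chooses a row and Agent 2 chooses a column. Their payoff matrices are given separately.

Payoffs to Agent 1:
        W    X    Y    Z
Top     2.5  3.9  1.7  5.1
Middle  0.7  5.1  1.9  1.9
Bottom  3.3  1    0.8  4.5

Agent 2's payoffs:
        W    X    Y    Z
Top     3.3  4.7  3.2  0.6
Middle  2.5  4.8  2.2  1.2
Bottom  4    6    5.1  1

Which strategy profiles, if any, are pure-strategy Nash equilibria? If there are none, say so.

Mark each player's best response to every combination of opponents' strategies; a profile where every player is best-responding is a pure Nash equilibrium.
Agent 1 against W: payoffs 2.5, 0.7, 3.3 → best response Bottom.
Agent 1 against X: payoffs 3.9, 5.1, 1 → best response Middle.
Agent 1 against Y: payoffs 1.7, 1.9, 0.8 → best response Middle.
Agent 1 against Z: payoffs 5.1, 1.9, 4.5 → best response Top.
Agent 2 against Top: payoffs 3.3, 4.7, 3.2, 0.6 → best response X.
Agent 2 against Middle: payoffs 2.5, 4.8, 2.2, 1.2 → best response X.
Agent 2 against Bottom: payoffs 4, 6, 5.1, 1 → best response X.
Mutual best responses: (Middle, X).

Pure NE: (Middle, X)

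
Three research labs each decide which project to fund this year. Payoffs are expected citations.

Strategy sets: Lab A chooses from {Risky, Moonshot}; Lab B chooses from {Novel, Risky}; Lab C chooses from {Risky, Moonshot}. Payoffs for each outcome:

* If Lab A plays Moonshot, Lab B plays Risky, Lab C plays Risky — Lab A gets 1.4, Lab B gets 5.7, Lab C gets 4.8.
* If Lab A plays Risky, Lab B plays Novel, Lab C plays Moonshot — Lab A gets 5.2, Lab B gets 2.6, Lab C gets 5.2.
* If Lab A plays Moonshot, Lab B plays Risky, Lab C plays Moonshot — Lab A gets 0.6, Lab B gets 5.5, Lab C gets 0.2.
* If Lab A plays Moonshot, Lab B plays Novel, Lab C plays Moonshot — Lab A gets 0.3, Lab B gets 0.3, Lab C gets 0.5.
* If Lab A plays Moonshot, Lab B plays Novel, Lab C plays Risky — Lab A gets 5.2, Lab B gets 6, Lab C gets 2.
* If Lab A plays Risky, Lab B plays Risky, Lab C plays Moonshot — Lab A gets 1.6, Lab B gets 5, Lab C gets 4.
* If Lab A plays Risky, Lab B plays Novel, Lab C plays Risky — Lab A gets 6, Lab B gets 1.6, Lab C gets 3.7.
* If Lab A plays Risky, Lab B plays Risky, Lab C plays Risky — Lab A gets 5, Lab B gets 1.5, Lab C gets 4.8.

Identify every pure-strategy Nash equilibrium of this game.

No pure-strategy Nash equilibrium.

(Risky, Novel, Risky): Lab C can switch to Moonshot (3.7 → 5.2). Not NE.
(Risky, Novel, Moonshot): Lab B can switch to Risky (2.6 → 5). Not NE.
(Risky, Risky, Risky): Lab B can switch to Novel (1.5 → 1.6). Not NE.
(Risky, Risky, Moonshot): Lab C can switch to Risky (4 → 4.8). Not NE.
(Moonshot, Novel, Risky): Lab A can switch to Risky (5.2 → 6). Not NE.
(Moonshot, Novel, Moonshot): Lab A can switch to Risky (0.3 → 5.2). Not NE.
(Moonshot, Risky, Risky): Lab A can switch to Risky (1.4 → 5). Not NE.
(Moonshot, Risky, Moonshot): Lab A can switch to Risky (0.6 → 1.6). Not NE.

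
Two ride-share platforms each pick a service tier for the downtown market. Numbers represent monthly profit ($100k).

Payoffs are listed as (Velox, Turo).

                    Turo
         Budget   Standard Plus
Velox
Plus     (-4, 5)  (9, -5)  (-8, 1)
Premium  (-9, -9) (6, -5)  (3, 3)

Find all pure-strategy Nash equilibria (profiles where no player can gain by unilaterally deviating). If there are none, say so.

Check each profile: it is a Nash equilibrium iff no player can strictly gain by switching unilaterally.
(Plus, Budget): Velox gets -4, best alternative -9; Turo gets 5, best alternative 1. No profitable deviation — NE.
(Plus, Standard): Turo can switch to Budget (-5 → 5). Not NE.
(Plus, Plus): Velox can switch to Premium (-8 → 3). Not NE.
(Premium, Budget): Velox can switch to Plus (-9 → -4). Not NE.
(Premium, Standard): Velox can switch to Plus (6 → 9). Not NE.
(Premium, Plus): Velox gets 3, best alternative -8; Turo gets 3, best alternative -5. No profitable deviation — NE.

Pure-strategy Nash equilibria: (Plus, Budget), (Premium, Plus)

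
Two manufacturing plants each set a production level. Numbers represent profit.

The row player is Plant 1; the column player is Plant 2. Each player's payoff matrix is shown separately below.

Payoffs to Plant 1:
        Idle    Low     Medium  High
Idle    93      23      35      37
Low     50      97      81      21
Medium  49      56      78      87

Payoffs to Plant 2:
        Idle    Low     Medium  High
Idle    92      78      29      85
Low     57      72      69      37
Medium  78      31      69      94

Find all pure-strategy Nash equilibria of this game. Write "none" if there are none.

(Idle, Idle): Plant 1 gets 93, best alternative 50; Plant 2 gets 92, best alternative 85. No profitable deviation — NE.
(Idle, Low): Plant 1 can switch to Low (23 → 97). Not NE.
(Idle, Medium): Plant 1 can switch to Low (35 → 81). Not NE.
(Idle, High): Plant 1 can switch to Medium (37 → 87). Not NE.
(Low, Idle): Plant 1 can switch to Idle (50 → 93). Not NE.
(Low, Low): Plant 1 gets 97, best alternative 56; Plant 2 gets 72, best alternative 69. No profitable deviation — NE.
(Low, Medium): Plant 2 can switch to Low (69 → 72). Not NE.
(Low, High): Plant 1 can switch to Idle (21 → 37). Not NE.
(Medium, Idle): Plant 1 can switch to Idle (49 → 93). Not NE.
(Medium, Low): Plant 1 can switch to Low (56 → 97). Not NE.
(Medium, High): Plant 1 gets 87, best alternative 37; Plant 2 gets 94, best alternative 78. No profitable deviation — NE.
(The remaining 1 profile has a profitable deviation by the same check.)

(Idle, Idle); (Low, Low); (Medium, High)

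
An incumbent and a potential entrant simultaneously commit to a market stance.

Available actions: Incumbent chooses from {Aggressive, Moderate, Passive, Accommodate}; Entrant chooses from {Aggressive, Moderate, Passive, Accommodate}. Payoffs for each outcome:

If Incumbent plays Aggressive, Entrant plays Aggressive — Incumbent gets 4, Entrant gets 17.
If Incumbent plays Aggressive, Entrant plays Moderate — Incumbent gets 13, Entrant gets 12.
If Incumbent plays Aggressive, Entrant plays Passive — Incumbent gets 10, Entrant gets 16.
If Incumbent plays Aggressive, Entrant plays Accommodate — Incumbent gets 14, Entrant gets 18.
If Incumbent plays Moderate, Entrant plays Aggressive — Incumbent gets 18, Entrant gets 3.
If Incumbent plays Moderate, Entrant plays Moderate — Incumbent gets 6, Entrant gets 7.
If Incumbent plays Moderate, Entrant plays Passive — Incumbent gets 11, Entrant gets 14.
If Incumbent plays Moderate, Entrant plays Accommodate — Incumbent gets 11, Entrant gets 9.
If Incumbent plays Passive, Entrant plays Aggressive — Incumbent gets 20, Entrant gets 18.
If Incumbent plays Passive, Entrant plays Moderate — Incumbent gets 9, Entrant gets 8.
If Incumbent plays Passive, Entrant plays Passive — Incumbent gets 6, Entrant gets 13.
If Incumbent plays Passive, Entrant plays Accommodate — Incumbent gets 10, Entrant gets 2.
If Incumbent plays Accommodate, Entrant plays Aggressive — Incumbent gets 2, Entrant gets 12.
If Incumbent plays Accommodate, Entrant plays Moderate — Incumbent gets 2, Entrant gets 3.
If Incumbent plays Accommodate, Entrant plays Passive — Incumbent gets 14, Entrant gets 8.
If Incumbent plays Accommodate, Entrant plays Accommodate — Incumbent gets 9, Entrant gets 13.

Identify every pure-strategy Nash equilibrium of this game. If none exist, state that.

Pure-strategy Nash equilibria: (Aggressive, Accommodate); (Passive, Aggressive)

Incumbent against Aggressive: payoffs 4, 18, 20, 2 → best response Passive.
Incumbent against Moderate: payoffs 13, 6, 9, 2 → best response Aggressive.
Incumbent against Passive: payoffs 10, 11, 6, 14 → best response Accommodate.
Incumbent against Accommodate: payoffs 14, 11, 10, 9 → best response Aggressive.
Entrant against Aggressive: payoffs 17, 12, 16, 18 → best response Accommodate.
Entrant against Moderate: payoffs 3, 7, 14, 9 → best response Passive.
Entrant against Passive: payoffs 18, 8, 13, 2 → best response Aggressive.
Entrant against Accommodate: payoffs 12, 3, 8, 13 → best response Accommodate.
Mutual best responses: (Aggressive, Accommodate); (Passive, Aggressive).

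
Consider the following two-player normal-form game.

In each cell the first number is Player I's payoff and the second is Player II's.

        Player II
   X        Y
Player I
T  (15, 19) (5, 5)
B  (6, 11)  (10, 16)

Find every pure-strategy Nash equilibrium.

(T, X): Player I gets 15, best alternative 6; Player II gets 19, best alternative 5. No profitable deviation — NE.
(T, Y): Player I can switch to B (5 → 10). Not NE.
(B, X): Player I can switch to T (6 → 15). Not NE.
(B, Y): Player I gets 10, best alternative 5; Player II gets 16, best alternative 11. No profitable deviation — NE.

Pure-strategy Nash equilibria: (T, X) and (B, Y)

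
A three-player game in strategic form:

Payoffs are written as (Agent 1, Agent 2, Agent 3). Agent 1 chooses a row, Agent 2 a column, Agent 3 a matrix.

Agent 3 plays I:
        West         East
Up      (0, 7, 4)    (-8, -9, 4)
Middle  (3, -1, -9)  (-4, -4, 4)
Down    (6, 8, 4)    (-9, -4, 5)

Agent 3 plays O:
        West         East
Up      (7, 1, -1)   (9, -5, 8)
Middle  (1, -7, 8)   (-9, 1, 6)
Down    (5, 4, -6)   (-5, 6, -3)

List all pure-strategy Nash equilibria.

Agent 1 against (West, I): payoffs 0, 3, 6 → best response Down.
Agent 1 against (West, O): payoffs 7, 1, 5 → best response Up.
Agent 1 against (East, I): payoffs -8, -4, -9 → best response Middle.
Agent 1 against (East, O): payoffs 9, -9, -5 → best response Up.
Agent 2 against (Up, I): payoffs 7, -9 → best response West.
Agent 2 against (Up, O): payoffs 1, -5 → best response West.
Agent 2 against (Middle, I): payoffs -1, -4 → best response West.
Agent 2 against (Middle, O): payoffs -7, 1 → best response East.
Agent 2 against (Down, I): payoffs 8, -4 → best response West.
Agent 2 against (Down, O): payoffs 4, 6 → best response East.
Agent 3 against (Up, West): payoffs 4, -1 → best response I.
Agent 3 against (Up, East): payoffs 4, 8 → best response O.
Agent 3 against (Middle, West): payoffs -9, 8 → best response O.
Agent 3 against (Middle, East): payoffs 4, 6 → best response O.
Agent 3 against (Down, West): payoffs 4, -6 → best response I.
Agent 3 against (Down, East): payoffs 5, -3 → best response I.
Mutual best responses: (Down, West, I).

(Down, West, I)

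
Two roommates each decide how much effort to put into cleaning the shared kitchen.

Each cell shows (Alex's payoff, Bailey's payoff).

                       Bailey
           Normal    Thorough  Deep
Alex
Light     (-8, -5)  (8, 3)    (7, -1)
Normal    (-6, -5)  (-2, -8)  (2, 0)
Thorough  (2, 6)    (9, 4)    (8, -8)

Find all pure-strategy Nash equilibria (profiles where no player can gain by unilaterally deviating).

(Light, Normal): Alex can switch to Normal (-8 → -6). Not NE.
(Light, Thorough): Alex can switch to Thorough (8 → 9). Not NE.
(Light, Deep): Alex can switch to Thorough (7 → 8). Not NE.
(Normal, Normal): Alex can switch to Thorough (-6 → 2). Not NE.
(Normal, Thorough): Alex can switch to Light (-2 → 8). Not NE.
(Normal, Deep): Alex can switch to Light (2 → 7). Not NE.
(Thorough, Normal): Alex gets 2, best alternative -6; Bailey gets 6, best alternative 4. No profitable deviation — NE.
(Thorough, Thorough): Bailey can switch to Normal (4 → 6). Not NE.
(Thorough, Deep): Bailey can switch to Normal (-8 → 6). Not NE.

Pure NE: (Thorough, Normal)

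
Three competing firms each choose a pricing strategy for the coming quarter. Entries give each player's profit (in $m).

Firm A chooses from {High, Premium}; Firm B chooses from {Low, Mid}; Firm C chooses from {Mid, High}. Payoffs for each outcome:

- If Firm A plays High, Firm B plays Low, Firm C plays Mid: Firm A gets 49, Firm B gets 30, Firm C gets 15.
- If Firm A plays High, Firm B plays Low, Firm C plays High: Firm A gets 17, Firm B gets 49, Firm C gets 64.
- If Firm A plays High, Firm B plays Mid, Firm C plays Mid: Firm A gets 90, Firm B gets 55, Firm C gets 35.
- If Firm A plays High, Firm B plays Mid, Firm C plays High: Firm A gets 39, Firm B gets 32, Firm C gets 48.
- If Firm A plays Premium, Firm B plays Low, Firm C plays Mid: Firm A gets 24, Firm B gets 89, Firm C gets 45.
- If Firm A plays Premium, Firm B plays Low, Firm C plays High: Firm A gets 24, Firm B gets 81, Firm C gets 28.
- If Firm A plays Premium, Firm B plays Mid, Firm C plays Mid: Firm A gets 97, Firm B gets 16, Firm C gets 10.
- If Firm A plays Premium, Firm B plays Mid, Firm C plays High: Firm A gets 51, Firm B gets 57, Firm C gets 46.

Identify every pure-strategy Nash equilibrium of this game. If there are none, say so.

Firm A against (Low, Mid): payoffs 49, 24 → best response High.
Firm A against (Low, High): payoffs 17, 24 → best response Premium.
Firm A against (Mid, Mid): payoffs 90, 97 → best response Premium.
Firm A against (Mid, High): payoffs 39, 51 → best response Premium.
Firm B against (High, Mid): payoffs 30, 55 → best response Mid.
Firm B against (High, High): payoffs 49, 32 → best response Low.
Firm B against (Premium, Mid): payoffs 89, 16 → best response Low.
Firm B against (Premium, High): payoffs 81, 57 → best response Low.
Firm C against (High, Low): payoffs 15, 64 → best response High.
Firm C against (High, Mid): payoffs 35, 48 → best response High.
Firm C against (Premium, Low): payoffs 45, 28 → best response Mid.
Firm C against (Premium, Mid): payoffs 10, 46 → best response High.
No profile is a mutual best response for all players.

There is no pure-strategy Nash equilibrium.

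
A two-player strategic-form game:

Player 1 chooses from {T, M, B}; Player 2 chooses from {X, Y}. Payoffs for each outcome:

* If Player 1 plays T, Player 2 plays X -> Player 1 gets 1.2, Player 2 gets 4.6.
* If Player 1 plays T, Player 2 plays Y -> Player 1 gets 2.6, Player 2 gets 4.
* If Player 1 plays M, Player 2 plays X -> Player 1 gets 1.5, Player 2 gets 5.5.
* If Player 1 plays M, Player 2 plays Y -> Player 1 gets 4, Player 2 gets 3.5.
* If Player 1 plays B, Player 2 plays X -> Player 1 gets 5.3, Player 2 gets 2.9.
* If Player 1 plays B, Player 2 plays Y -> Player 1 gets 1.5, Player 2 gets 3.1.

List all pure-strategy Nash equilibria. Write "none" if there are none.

Mark each player's best response to every combination of opponents' strategies; a profile where every player is best-responding is a pure Nash equilibrium.
Player 1 against X: payoffs 1.2, 1.5, 5.3 → best response B.
Player 1 against Y: payoffs 2.6, 4, 1.5 → best response M.
Player 2 against T: payoffs 4.6, 4 → best response X.
Player 2 against M: payoffs 5.5, 3.5 → best response X.
Player 2 against B: payoffs 2.9, 3.1 → best response Y.
No profile is a mutual best response for all players.

none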